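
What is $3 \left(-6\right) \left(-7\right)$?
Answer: $126$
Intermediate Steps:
$3 \left(-6\right) \left(-7\right) = \left(-18\right) \left(-7\right) = 126$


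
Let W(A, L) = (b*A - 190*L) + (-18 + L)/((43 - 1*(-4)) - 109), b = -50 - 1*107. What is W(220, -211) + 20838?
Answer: 1636285/62 ≈ 26392.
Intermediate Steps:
b = -157 (b = -50 - 107 = -157)
W(A, L) = 9/31 - 157*A - 11781*L/62 (W(A, L) = (-157*A - 190*L) + (-18 + L)/((43 - 1*(-4)) - 109) = (-190*L - 157*A) + (-18 + L)/((43 + 4) - 109) = (-190*L - 157*A) + (-18 + L)/(47 - 109) = (-190*L - 157*A) + (-18 + L)/(-62) = (-190*L - 157*A) + (-18 + L)*(-1/62) = (-190*L - 157*A) + (9/31 - L/62) = 9/31 - 157*A - 11781*L/62)
W(220, -211) + 20838 = (9/31 - 157*220 - 11781/62*(-211)) + 20838 = (9/31 - 34540 + 2485791/62) + 20838 = 344329/62 + 20838 = 1636285/62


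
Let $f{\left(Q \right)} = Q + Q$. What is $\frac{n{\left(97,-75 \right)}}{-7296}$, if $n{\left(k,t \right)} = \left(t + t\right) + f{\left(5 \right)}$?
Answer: $\frac{35}{1824} \approx 0.019189$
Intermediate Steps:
$f{\left(Q \right)} = 2 Q$
$n{\left(k,t \right)} = 10 + 2 t$ ($n{\left(k,t \right)} = \left(t + t\right) + 2 \cdot 5 = 2 t + 10 = 10 + 2 t$)
$\frac{n{\left(97,-75 \right)}}{-7296} = \frac{10 + 2 \left(-75\right)}{-7296} = \left(10 - 150\right) \left(- \frac{1}{7296}\right) = \left(-140\right) \left(- \frac{1}{7296}\right) = \frac{35}{1824}$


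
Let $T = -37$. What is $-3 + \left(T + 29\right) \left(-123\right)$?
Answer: $981$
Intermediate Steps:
$-3 + \left(T + 29\right) \left(-123\right) = -3 + \left(-37 + 29\right) \left(-123\right) = -3 - -984 = -3 + 984 = 981$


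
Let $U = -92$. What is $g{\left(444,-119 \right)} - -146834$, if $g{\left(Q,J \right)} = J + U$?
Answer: $146623$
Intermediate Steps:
$g{\left(Q,J \right)} = -92 + J$ ($g{\left(Q,J \right)} = J - 92 = -92 + J$)
$g{\left(444,-119 \right)} - -146834 = \left(-92 - 119\right) - -146834 = -211 + 146834 = 146623$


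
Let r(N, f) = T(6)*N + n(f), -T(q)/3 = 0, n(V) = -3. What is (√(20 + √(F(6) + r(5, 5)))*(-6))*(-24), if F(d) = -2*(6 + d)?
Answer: 144*√(20 + 3*I*√3) ≈ 649.31 + 82.971*I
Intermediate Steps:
F(d) = -12 - 2*d
T(q) = 0 (T(q) = -3*0 = 0)
r(N, f) = -3 (r(N, f) = 0*N - 3 = 0 - 3 = -3)
(√(20 + √(F(6) + r(5, 5)))*(-6))*(-24) = (√(20 + √((-12 - 2*6) - 3))*(-6))*(-24) = (√(20 + √((-12 - 12) - 3))*(-6))*(-24) = (√(20 + √(-24 - 3))*(-6))*(-24) = (√(20 + √(-27))*(-6))*(-24) = (√(20 + 3*I*√3)*(-6))*(-24) = -6*√(20 + 3*I*√3)*(-24) = 144*√(20 + 3*I*√3)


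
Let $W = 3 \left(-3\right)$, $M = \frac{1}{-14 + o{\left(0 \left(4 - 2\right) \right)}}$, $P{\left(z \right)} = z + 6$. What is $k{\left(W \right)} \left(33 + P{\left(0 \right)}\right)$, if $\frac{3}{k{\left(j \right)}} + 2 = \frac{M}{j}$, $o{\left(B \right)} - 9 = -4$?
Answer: $- \frac{9477}{161} \approx -58.863$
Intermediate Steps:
$o{\left(B \right)} = 5$ ($o{\left(B \right)} = 9 - 4 = 5$)
$P{\left(z \right)} = 6 + z$
$M = - \frac{1}{9}$ ($M = \frac{1}{-14 + 5} = \frac{1}{-9} = - \frac{1}{9} \approx -0.11111$)
$W = -9$
$k{\left(j \right)} = \frac{3}{-2 - \frac{1}{9 j}}$
$k{\left(W \right)} \left(33 + P{\left(0 \right)}\right) = \left(-27\right) \left(-9\right) \frac{1}{1 + 18 \left(-9\right)} \left(33 + \left(6 + 0\right)\right) = \left(-27\right) \left(-9\right) \frac{1}{1 - 162} \left(33 + 6\right) = \left(-27\right) \left(-9\right) \frac{1}{-161} \cdot 39 = \left(-27\right) \left(-9\right) \left(- \frac{1}{161}\right) 39 = \left(- \frac{243}{161}\right) 39 = - \frac{9477}{161}$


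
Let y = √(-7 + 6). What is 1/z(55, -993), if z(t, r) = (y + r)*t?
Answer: -993/54232750 - I/54232750 ≈ -1.831e-5 - 1.8439e-8*I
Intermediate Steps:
y = I (y = √(-1) = I ≈ 1.0*I)
z(t, r) = t*(I + r) (z(t, r) = (I + r)*t = t*(I + r))
1/z(55, -993) = 1/(55*(I - 993)) = 1/(55*(-993 + I)) = 1/(-54615 + 55*I) = (-54615 - 55*I)/2982801250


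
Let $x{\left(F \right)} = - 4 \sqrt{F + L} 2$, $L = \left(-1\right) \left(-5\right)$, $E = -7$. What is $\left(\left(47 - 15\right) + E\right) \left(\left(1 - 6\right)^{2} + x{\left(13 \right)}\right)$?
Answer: $625 - 600 \sqrt{2} \approx -223.53$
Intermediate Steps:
$L = 5$
$x{\left(F \right)} = - 8 \sqrt{5 + F}$ ($x{\left(F \right)} = - 4 \sqrt{F + 5} \cdot 2 = - 4 \sqrt{5 + F} 2 = - 8 \sqrt{5 + F}$)
$\left(\left(47 - 15\right) + E\right) \left(\left(1 - 6\right)^{2} + x{\left(13 \right)}\right) = \left(\left(47 - 15\right) - 7\right) \left(\left(1 - 6\right)^{2} - 8 \sqrt{5 + 13}\right) = \left(32 - 7\right) \left(\left(-5\right)^{2} - 8 \sqrt{18}\right) = 25 \left(25 - 8 \cdot 3 \sqrt{2}\right) = 25 \left(25 - 24 \sqrt{2}\right) = 625 - 600 \sqrt{2}$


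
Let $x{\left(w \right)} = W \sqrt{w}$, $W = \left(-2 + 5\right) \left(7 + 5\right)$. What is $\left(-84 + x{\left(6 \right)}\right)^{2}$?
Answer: $14832 - 6048 \sqrt{6} \approx 17.486$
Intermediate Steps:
$W = 36$ ($W = 3 \cdot 12 = 36$)
$x{\left(w \right)} = 36 \sqrt{w}$
$\left(-84 + x{\left(6 \right)}\right)^{2} = \left(-84 + 36 \sqrt{6}\right)^{2}$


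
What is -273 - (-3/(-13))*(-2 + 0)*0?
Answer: -273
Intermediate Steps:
-273 - (-3/(-13))*(-2 + 0)*0 = -273 - (-3*(-1/13))*(-2*0) = -273 - 3*0/13 = -273 - 1*0 = -273 + 0 = -273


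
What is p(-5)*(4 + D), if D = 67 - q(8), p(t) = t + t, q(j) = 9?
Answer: -620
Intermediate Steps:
p(t) = 2*t
D = 58 (D = 67 - 1*9 = 67 - 9 = 58)
p(-5)*(4 + D) = (2*(-5))*(4 + 58) = -10*62 = -620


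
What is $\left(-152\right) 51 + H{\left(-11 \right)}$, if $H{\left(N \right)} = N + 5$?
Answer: $-7758$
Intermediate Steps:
$H{\left(N \right)} = 5 + N$
$\left(-152\right) 51 + H{\left(-11 \right)} = \left(-152\right) 51 + \left(5 - 11\right) = -7752 - 6 = -7758$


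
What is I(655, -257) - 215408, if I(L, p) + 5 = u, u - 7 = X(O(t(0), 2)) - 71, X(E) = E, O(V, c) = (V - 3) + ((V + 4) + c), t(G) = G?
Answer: -215474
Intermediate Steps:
O(V, c) = 1 + c + 2*V (O(V, c) = (-3 + V) + ((4 + V) + c) = (-3 + V) + (4 + V + c) = 1 + c + 2*V)
u = -61 (u = 7 + ((1 + 2 + 2*0) - 71) = 7 + ((1 + 2 + 0) - 71) = 7 + (3 - 71) = 7 - 68 = -61)
I(L, p) = -66 (I(L, p) = -5 - 61 = -66)
I(655, -257) - 215408 = -66 - 215408 = -215474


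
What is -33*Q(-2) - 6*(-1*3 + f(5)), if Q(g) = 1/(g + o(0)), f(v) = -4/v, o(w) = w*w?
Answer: 393/10 ≈ 39.300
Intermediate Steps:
o(w) = w²
Q(g) = 1/g (Q(g) = 1/(g + 0²) = 1/(g + 0) = 1/g)
-33*Q(-2) - 6*(-1*3 + f(5)) = -33/(-2) - 6*(-1*3 - 4/5) = -33*(-½) - 6*(-3 - 4*⅕) = 33/2 - 6*(-3 - ⅘) = 33/2 - 6*(-19/5) = 33/2 + 114/5 = 393/10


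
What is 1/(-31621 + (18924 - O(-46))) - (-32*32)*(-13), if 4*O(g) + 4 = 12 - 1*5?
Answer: -676129796/50791 ≈ -13312.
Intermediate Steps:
O(g) = 3/4 (O(g) = -1 + (12 - 1*5)/4 = -1 + (12 - 5)/4 = -1 + (1/4)*7 = -1 + 7/4 = 3/4)
1/(-31621 + (18924 - O(-46))) - (-32*32)*(-13) = 1/(-31621 + (18924 - 1*3/4)) - (-32*32)*(-13) = 1/(-31621 + (18924 - 3/4)) - (-1024)*(-13) = 1/(-31621 + 75693/4) - 1*13312 = 1/(-50791/4) - 13312 = -4/50791 - 13312 = -676129796/50791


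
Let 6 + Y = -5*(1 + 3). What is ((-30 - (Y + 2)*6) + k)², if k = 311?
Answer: 180625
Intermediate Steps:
Y = -26 (Y = -6 - 5*(1 + 3) = -6 - 5*4 = -6 - 20 = -26)
((-30 - (Y + 2)*6) + k)² = ((-30 - (-26 + 2)*6) + 311)² = ((-30 - (-24)*6) + 311)² = ((-30 - 1*(-144)) + 311)² = ((-30 + 144) + 311)² = (114 + 311)² = 425² = 180625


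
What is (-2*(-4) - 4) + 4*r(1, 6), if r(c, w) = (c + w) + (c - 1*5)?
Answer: 16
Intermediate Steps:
r(c, w) = -5 + w + 2*c (r(c, w) = (c + w) + (c - 5) = (c + w) + (-5 + c) = -5 + w + 2*c)
(-2*(-4) - 4) + 4*r(1, 6) = (-2*(-4) - 4) + 4*(-5 + 6 + 2*1) = (8 - 4) + 4*(-5 + 6 + 2) = 4 + 4*3 = 4 + 12 = 16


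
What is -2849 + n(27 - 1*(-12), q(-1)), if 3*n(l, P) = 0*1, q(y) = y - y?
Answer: -2849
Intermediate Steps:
q(y) = 0
n(l, P) = 0 (n(l, P) = (0*1)/3 = (1/3)*0 = 0)
-2849 + n(27 - 1*(-12), q(-1)) = -2849 + 0 = -2849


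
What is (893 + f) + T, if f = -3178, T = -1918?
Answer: -4203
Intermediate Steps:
(893 + f) + T = (893 - 3178) - 1918 = -2285 - 1918 = -4203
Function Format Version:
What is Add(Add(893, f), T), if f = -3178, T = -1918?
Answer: -4203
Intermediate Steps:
Add(Add(893, f), T) = Add(Add(893, -3178), -1918) = Add(-2285, -1918) = -4203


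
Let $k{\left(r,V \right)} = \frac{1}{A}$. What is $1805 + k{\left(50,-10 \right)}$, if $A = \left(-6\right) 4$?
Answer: $\frac{43319}{24} \approx 1805.0$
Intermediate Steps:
$A = -24$
$k{\left(r,V \right)} = - \frac{1}{24}$ ($k{\left(r,V \right)} = \frac{1}{-24} = - \frac{1}{24}$)
$1805 + k{\left(50,-10 \right)} = 1805 - \frac{1}{24} = \frac{43319}{24}$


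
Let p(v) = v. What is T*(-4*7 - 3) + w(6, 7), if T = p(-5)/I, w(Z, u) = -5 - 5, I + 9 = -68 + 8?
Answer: -845/69 ≈ -12.246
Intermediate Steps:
I = -69 (I = -9 + (-68 + 8) = -9 - 60 = -69)
w(Z, u) = -10
T = 5/69 (T = -5/(-69) = -5*(-1/69) = 5/69 ≈ 0.072464)
T*(-4*7 - 3) + w(6, 7) = 5*(-4*7 - 3)/69 - 10 = 5*(-28 - 3)/69 - 10 = (5/69)*(-31) - 10 = -155/69 - 10 = -845/69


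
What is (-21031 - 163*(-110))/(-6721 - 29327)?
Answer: 3101/36048 ≈ 0.086024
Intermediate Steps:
(-21031 - 163*(-110))/(-6721 - 29327) = (-21031 + 17930)/(-36048) = -3101*(-1/36048) = 3101/36048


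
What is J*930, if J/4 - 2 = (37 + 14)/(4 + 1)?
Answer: 45384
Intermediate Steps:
J = 244/5 (J = 8 + 4*((37 + 14)/(4 + 1)) = 8 + 4*(51/5) = 8 + 204/5 = 244/5 ≈ 48.800)
J*930 = (244/5)*930 = 45384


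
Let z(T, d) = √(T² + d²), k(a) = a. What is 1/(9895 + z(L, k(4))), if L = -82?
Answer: 1979/19580857 - 2*√1685/97904285 ≈ 0.00010023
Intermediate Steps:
1/(9895 + z(L, k(4))) = 1/(9895 + √((-82)² + 4²)) = 1/(9895 + √(6724 + 16)) = 1/(9895 + √6740) = 1/(9895 + 2*√1685)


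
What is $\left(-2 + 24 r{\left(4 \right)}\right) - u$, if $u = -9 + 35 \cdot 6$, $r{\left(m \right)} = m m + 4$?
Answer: $277$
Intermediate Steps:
$r{\left(m \right)} = 4 + m^{2}$ ($r{\left(m \right)} = m^{2} + 4 = 4 + m^{2}$)
$u = 201$ ($u = -9 + 210 = 201$)
$\left(-2 + 24 r{\left(4 \right)}\right) - u = \left(-2 + 24 \left(4 + 4^{2}\right)\right) - 201 = \left(-2 + 24 \left(4 + 16\right)\right) - 201 = \left(-2 + 24 \cdot 20\right) - 201 = \left(-2 + 480\right) - 201 = 478 - 201 = 277$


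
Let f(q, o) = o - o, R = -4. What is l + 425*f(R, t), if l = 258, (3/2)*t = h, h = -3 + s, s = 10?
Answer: 258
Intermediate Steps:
h = 7 (h = -3 + 10 = 7)
t = 14/3 (t = (2/3)*7 = 14/3 ≈ 4.6667)
f(q, o) = 0
l + 425*f(R, t) = 258 + 425*0 = 258 + 0 = 258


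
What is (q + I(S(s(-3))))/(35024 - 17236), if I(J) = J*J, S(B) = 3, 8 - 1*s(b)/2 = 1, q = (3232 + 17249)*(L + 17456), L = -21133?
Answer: -18827157/4447 ≈ -4233.7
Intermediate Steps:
q = -75308637 (q = (3232 + 17249)*(-21133 + 17456) = 20481*(-3677) = -75308637)
s(b) = 14 (s(b) = 16 - 2*1 = 16 - 2 = 14)
I(J) = J**2
(q + I(S(s(-3))))/(35024 - 17236) = (-75308637 + 3**2)/(35024 - 17236) = (-75308637 + 9)/17788 = -75308628*1/17788 = -18827157/4447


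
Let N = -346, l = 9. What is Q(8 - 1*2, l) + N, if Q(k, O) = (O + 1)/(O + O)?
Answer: -3109/9 ≈ -345.44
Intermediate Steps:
Q(k, O) = (1 + O)/(2*O) (Q(k, O) = (1 + O)/((2*O)) = (1 + O)*(1/(2*O)) = (1 + O)/(2*O))
Q(8 - 1*2, l) + N = (1/2)*(1 + 9)/9 - 346 = (1/2)*(1/9)*10 - 346 = 5/9 - 346 = -3109/9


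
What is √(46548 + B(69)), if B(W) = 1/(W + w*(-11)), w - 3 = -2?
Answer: √156587530/58 ≈ 215.75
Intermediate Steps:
w = 1 (w = 3 - 2 = 1)
B(W) = 1/(-11 + W) (B(W) = 1/(W + 1*(-11)) = 1/(W - 11) = 1/(-11 + W))
√(46548 + B(69)) = √(46548 + 1/(-11 + 69)) = √(46548 + 1/58) = √(2699785/58) = √156587530/58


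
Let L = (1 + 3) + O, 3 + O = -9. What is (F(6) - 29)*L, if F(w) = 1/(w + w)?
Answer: 694/3 ≈ 231.33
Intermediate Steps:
O = -12 (O = -3 - 9 = -12)
F(w) = 1/(2*w)
L = -8 (L = (1 + 3) - 12 = 4 - 12 = -8)
(F(6) - 29)*L = ((½)/6 - 29)*(-8) = ((½)*(⅙) - 29)*(-8) = (1/12 - 29)*(-8) = -347/12*(-8) = 694/3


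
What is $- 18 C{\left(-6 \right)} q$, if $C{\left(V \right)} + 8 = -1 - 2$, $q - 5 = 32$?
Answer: $7326$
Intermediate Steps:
$q = 37$ ($q = 5 + 32 = 37$)
$C{\left(V \right)} = -11$ ($C{\left(V \right)} = -8 - 3 = -11$)
$- 18 C{\left(-6 \right)} q = \left(-18\right) \left(-11\right) 37 = 198 \cdot 37 = 7326$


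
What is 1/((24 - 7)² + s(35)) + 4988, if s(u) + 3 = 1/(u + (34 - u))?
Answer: 48508334/9725 ≈ 4988.0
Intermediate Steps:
s(u) = -101/34 (s(u) = -3 + 1/(u + (34 - u)) = -3 + 1/34 = -101/34)
1/((24 - 7)² + s(35)) + 4988 = 1/((24 - 7)² - 101/34) + 4988 = 1/(17² - 101/34) + 4988 = 1/(289 - 101/34) + 4988 = 1/(9725/34) + 4988 = 34/9725 + 4988 = 48508334/9725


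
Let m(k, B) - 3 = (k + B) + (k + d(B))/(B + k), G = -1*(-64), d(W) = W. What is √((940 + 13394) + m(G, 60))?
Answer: √14462 ≈ 120.26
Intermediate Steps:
G = 64
m(k, B) = 4 + B + k (m(k, B) = 3 + ((k + B) + (k + B)/(B + k)) = 3 + ((B + k) + (B + k)/(B + k)) = 3 + ((B + k) + 1) = 3 + (1 + B + k) = 4 + B + k)
√((940 + 13394) + m(G, 60)) = √((940 + 13394) + (4 + 60 + 64)) = √(14334 + 128) = √14462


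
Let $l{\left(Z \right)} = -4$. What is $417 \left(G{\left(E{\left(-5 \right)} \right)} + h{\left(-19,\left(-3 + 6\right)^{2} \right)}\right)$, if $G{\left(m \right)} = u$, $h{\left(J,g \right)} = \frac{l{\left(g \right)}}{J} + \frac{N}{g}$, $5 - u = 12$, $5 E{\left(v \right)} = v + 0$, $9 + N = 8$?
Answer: $- \frac{164020}{57} \approx -2877.5$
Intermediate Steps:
$N = -1$ ($N = -9 + 8 = -1$)
$E{\left(v \right)} = \frac{v}{5}$ ($E{\left(v \right)} = \frac{v + 0}{5} = \frac{v}{5}$)
$u = -7$ ($u = 5 - 12 = -7$)
$h{\left(J,g \right)} = - \frac{1}{g} - \frac{4}{J}$ ($h{\left(J,g \right)} = - \frac{4}{J} - \frac{1}{g} = - \frac{1}{g} - \frac{4}{J}$)
$G{\left(m \right)} = -7$
$417 \left(G{\left(E{\left(-5 \right)} \right)} + h{\left(-19,\left(-3 + 6\right)^{2} \right)}\right) = 417 \left(-7 - \left(- \frac{4}{19} + \frac{1}{\left(-3 + 6\right)^{2}}\right)\right) = 417 \left(-7 - \left(- \frac{4}{19} + \frac{1}{3^{2}}\right)\right) = 417 \left(-7 + \left(- \frac{1}{9} + \frac{4}{19}\right)\right) = 417 \left(-7 + \frac{17}{171}\right) = 417 \left(- \frac{1180}{171}\right) = - \frac{164020}{57}$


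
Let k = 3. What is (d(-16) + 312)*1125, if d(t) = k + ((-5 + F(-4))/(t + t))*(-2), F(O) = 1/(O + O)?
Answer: 45313875/128 ≈ 3.5401e+5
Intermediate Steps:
F(O) = 1/(2*O)
d(t) = 3 + 41/(8*t) (d(t) = 3 + ((-5 + (½)/(-4))/(t + t))*(-2) = 3 + ((-5 + (½)*(-¼))/((2*t)))*(-2) = 3 + ((-5 - ⅛)*(1/(2*t)))*(-2) = 3 - 41/(16*t)*(-2) = 3 + 41/(8*t))
(d(-16) + 312)*1125 = ((3 + (41/8)/(-16)) + 312)*1125 = ((3 + (41/8)*(-1/16)) + 312)*1125 = ((3 - 41/128) + 312)*1125 = (343/128 + 312)*1125 = (40279/128)*1125 = 45313875/128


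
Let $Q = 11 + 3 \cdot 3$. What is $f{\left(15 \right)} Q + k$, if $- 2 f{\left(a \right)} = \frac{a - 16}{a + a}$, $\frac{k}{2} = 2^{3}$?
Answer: $\frac{49}{3} \approx 16.333$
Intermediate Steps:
$Q = 20$ ($Q = 11 + 9 = 20$)
$k = 16$ ($k = 2 \cdot 2^{3} = 2 \cdot 8 = 16$)
$f{\left(a \right)} = - \frac{-16 + a}{4 a}$ ($f{\left(a \right)} = - \frac{\left(a - 16\right) \frac{1}{a + a}}{2} = - \frac{\left(-16 + a\right) \frac{1}{2 a}}{2} = - \frac{\frac{1}{2} \frac{1}{a} \left(-16 + a\right)}{2} = - \frac{-16 + a}{4 a}$)
$f{\left(15 \right)} Q + k = \frac{16 - 15}{4 \cdot 15} \cdot 20 + 16 = \frac{1}{4} \cdot \frac{1}{15} \left(16 - 15\right) 20 + 16 = \frac{1}{4} \cdot \frac{1}{15} \cdot 1 \cdot 20 + 16 = \frac{1}{60} \cdot 20 + 16 = \frac{1}{3} + 16 = \frac{49}{3}$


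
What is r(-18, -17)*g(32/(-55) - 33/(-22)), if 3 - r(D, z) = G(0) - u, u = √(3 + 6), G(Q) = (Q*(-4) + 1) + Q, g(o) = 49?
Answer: 245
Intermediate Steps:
G(Q) = 1 - 3*Q (G(Q) = (-4*Q + 1) + Q = (1 - 4*Q) + Q = 1 - 3*Q)
u = 3 (u = √9 = 3)
r(D, z) = 5 (r(D, z) = 3 - ((1 - 3*0) - 1*3) = 3 - ((1 + 0) - 3) = 3 - (1 - 3) = 3 - 1*(-2) = 3 + 2 = 5)
r(-18, -17)*g(32/(-55) - 33/(-22)) = 5*49 = 245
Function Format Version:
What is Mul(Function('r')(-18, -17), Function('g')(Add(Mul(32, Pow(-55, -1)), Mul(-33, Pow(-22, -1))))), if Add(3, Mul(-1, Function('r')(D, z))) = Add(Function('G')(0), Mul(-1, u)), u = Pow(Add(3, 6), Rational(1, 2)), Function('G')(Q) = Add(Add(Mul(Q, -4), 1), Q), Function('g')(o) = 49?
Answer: 245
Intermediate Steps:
Function('G')(Q) = Add(1, Mul(-3, Q)) (Function('G')(Q) = Add(Add(Mul(-4, Q), 1), Q) = Add(Add(1, Mul(-4, Q)), Q) = Add(1, Mul(-3, Q)))
u = 3 (u = Pow(9, Rational(1, 2)) = 3)
Function('r')(D, z) = 5 (Function('r')(D, z) = Add(3, Mul(-1, Add(Add(1, Mul(-3, 0)), Mul(-1, 3)))) = Add(3, Mul(-1, Add(Add(1, 0), -3))) = Add(3, Mul(-1, Add(1, -3))) = Add(3, Mul(-1, -2)) = Add(3, 2) = 5)
Mul(Function('r')(-18, -17), Function('g')(Add(Mul(32, Pow(-55, -1)), Mul(-33, Pow(-22, -1))))) = Mul(5, 49) = 245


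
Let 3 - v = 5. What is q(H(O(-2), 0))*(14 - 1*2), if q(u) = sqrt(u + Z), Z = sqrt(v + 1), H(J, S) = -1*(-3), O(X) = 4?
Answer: 12*sqrt(3 + I) ≈ 21.064 + 3.4182*I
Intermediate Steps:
v = -2 (v = 3 - 1*5 = 3 - 5 = -2)
H(J, S) = 3
Z = I (Z = sqrt(-2 + 1) = sqrt(-1) = I ≈ 1.0*I)
q(u) = sqrt(I + u) (q(u) = sqrt(u + I) = sqrt(I + u))
q(H(O(-2), 0))*(14 - 1*2) = sqrt(I + 3)*(14 - 1*2) = sqrt(3 + I)*(14 - 2) = sqrt(3 + I)*12 = 12*sqrt(3 + I)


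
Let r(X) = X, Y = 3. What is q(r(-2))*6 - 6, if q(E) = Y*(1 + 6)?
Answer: 120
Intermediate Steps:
q(E) = 21 (q(E) = 3*(1 + 6) = 3*7 = 21)
q(r(-2))*6 - 6 = 21*6 - 6 = 126 - 6 = 120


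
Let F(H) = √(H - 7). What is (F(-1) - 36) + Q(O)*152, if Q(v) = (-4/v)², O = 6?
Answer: 284/9 + 2*I*√2 ≈ 31.556 + 2.8284*I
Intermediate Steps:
F(H) = √(-7 + H)
Q(v) = 16/v²
(F(-1) - 36) + Q(O)*152 = (√(-7 - 1) - 36) + (16/6²)*152 = (√(-8) - 36) + (16*(1/36))*152 = (2*I*√2 - 36) + (4/9)*152 = (-36 + 2*I*√2) + 608/9 = 284/9 + 2*I*√2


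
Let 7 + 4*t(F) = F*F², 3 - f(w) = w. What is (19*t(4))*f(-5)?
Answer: 2166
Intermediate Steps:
f(w) = 3 - w
t(F) = -7/4 + F³/4 (t(F) = -7/4 + (F*F²)/4 = -7/4 + F³/4)
(19*t(4))*f(-5) = (19*(-7/4 + (¼)*4³))*(3 - 1*(-5)) = (19*(-7/4 + (¼)*64))*(3 + 5) = (19*(-7/4 + 16))*8 = (19*(57/4))*8 = (1083/4)*8 = 2166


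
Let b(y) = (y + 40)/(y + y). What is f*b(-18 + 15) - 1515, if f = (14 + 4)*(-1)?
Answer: -1404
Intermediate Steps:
b(y) = (40 + y)/(2*y) (b(y) = (40 + y)/((2*y)) = (40 + y)*(1/(2*y)) = (40 + y)/(2*y))
f = -18 (f = 18*(-1) = -18)
f*b(-18 + 15) - 1515 = -9*(40 + (-18 + 15))/(-18 + 15) - 1515 = -9*(40 - 3)/(-3) - 1515 = -9*(-1)*37/3 - 1515 = -18*(-37/6) - 1515 = 111 - 1515 = -1404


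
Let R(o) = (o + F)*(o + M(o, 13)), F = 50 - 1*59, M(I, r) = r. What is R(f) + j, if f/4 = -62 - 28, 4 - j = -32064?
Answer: 160111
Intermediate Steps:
F = -9 (F = 50 - 59 = -9)
j = 32068 (j = 4 - 1*(-32064) = 4 + 32064 = 32068)
f = -360 (f = 4*(-62 - 28) = 4*(-90) = -360)
R(o) = (-9 + o)*(13 + o) (R(o) = (o - 9)*(o + 13) = (-9 + o)*(13 + o))
R(f) + j = (-117 + (-360)**2 + 4*(-360)) + 32068 = (-117 + 129600 - 1440) + 32068 = 128043 + 32068 = 160111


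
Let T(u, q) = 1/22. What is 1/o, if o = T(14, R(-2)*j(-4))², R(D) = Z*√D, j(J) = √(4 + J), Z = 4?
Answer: 484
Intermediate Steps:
R(D) = 4*√D
T(u, q) = 1/22
o = 1/484 (o = (1/22)² = 1/484 ≈ 0.0020661)
1/o = 1/(1/484) = 484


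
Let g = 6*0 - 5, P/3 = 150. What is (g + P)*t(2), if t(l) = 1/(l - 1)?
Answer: 445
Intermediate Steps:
P = 450 (P = 3*150 = 450)
g = -5 (g = 0 - 5 = -5)
t(l) = 1/(-1 + l)
(g + P)*t(2) = (-5 + 450)/(-1 + 2) = 445/1 = 445*1 = 445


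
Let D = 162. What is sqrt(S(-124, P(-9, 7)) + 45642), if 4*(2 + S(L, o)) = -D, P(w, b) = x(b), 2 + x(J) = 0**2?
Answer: sqrt(182398)/2 ≈ 213.54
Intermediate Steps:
x(J) = -2 (x(J) = -2 + 0**2 = -2 + 0 = -2)
P(w, b) = -2
S(L, o) = -85/2 (S(L, o) = -2 + (-1*162)/4 = -2 + (1/4)*(-162) = -2 - 81/2 = -85/2)
sqrt(S(-124, P(-9, 7)) + 45642) = sqrt(-85/2 + 45642) = sqrt(91199/2) = sqrt(182398)/2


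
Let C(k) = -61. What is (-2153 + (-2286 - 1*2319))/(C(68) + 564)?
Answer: -6758/503 ≈ -13.435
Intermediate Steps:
(-2153 + (-2286 - 1*2319))/(C(68) + 564) = (-2153 + (-2286 - 1*2319))/(-61 + 564) = (-2153 + (-2286 - 2319))/503 = (-2153 - 4605)*(1/503) = -6758*1/503 = -6758/503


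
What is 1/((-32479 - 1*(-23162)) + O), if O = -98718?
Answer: -1/108035 ≈ -9.2563e-6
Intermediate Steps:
1/((-32479 - 1*(-23162)) + O) = 1/((-32479 - 1*(-23162)) - 98718) = 1/((-32479 + 23162) - 98718) = 1/(-9317 - 98718) = 1/(-108035) = -1/108035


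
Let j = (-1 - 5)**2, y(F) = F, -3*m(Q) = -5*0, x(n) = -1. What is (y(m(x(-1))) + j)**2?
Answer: 1296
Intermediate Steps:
m(Q) = 0 (m(Q) = -(-5)*0/3 = -1/3*0 = 0)
j = 36 (j = (-6)**2 = 36)
(y(m(x(-1))) + j)**2 = (0 + 36)**2 = 36**2 = 1296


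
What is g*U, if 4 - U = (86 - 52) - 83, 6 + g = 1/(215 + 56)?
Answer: -86125/271 ≈ -317.80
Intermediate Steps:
g = -1625/271 (g = -6 + 1/(215 + 56) = -6 + 1/271 = -1625/271 ≈ -5.9963)
U = 53 (U = 4 - ((86 - 52) - 83) = 4 - (34 - 83) = 4 - 1*(-49) = 4 + 49 = 53)
g*U = -1625/271*53 = -86125/271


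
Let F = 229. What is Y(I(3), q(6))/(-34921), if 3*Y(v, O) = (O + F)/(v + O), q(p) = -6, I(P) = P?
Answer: 223/314289 ≈ 0.00070954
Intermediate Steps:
Y(v, O) = (229 + O)/(3*(O + v)) (Y(v, O) = ((O + 229)/(v + O))/3 = ((229 + O)/(O + v))/3 = (229 + O)/(3*(O + v)))
Y(I(3), q(6))/(-34921) = ((229 - 6)/(3*(-6 + 3)))/(-34921) = ((1/3)*223/(-3))*(-1/34921) = ((1/3)*(-1/3)*223)*(-1/34921) = -223/9*(-1/34921) = 223/314289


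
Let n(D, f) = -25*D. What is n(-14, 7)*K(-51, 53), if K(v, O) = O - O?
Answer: 0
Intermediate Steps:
K(v, O) = 0
n(-14, 7)*K(-51, 53) = -25*(-14)*0 = 350*0 = 0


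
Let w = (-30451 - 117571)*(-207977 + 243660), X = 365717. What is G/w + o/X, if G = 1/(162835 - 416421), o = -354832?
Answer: -475264833233145438635/489844289735780268212 ≈ -0.97024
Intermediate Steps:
G = -1/253586 (G = 1/(-253586) = -1/253586 ≈ -3.9434e-6)
w = -5281869026 (w = -148022*35683 = -5281869026)
G/w + o/X = -1/253586/(-5281869026) - 354832/365717 = -1/253586*(-1/5281869026) - 354832*1/365717 = 1/1339408038827236 - 354832/365717 = -475264833233145438635/489844289735780268212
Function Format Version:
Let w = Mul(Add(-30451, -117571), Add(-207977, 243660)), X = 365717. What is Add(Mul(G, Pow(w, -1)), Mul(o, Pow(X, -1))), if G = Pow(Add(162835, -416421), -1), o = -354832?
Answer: Rational(-475264833233145438635, 489844289735780268212) ≈ -0.97024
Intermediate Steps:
G = Rational(-1, 253586) (G = Pow(-253586, -1) = Rational(-1, 253586) ≈ -3.9434e-6)
w = -5281869026 (w = Mul(-148022, 35683) = -5281869026)
Add(Mul(G, Pow(w, -1)), Mul(o, Pow(X, -1))) = Add(Mul(Rational(-1, 253586), Pow(-5281869026, -1)), Mul(-354832, Pow(365717, -1))) = Add(Mul(Rational(-1, 253586), Rational(-1, 5281869026)), Mul(-354832, Rational(1, 365717))) = Add(Rational(1, 1339408038827236), Rational(-354832, 365717)) = Rational(-475264833233145438635, 489844289735780268212)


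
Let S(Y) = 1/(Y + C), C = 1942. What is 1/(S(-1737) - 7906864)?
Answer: -205/1620907119 ≈ -1.2647e-7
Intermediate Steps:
S(Y) = 1/(1942 + Y) (S(Y) = 1/(Y + 1942) = 1/(1942 + Y))
1/(S(-1737) - 7906864) = 1/(1/(1942 - 1737) - 7906864) = 1/(1/205 - 7906864) = 1/(-1620907119/205) = -205/1620907119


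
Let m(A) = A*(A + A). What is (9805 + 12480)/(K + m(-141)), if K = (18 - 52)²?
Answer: 22285/40918 ≈ 0.54463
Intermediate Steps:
K = 1156 (K = (-34)² = 1156)
m(A) = 2*A² (m(A) = A*(2*A) = 2*A²)
(9805 + 12480)/(K + m(-141)) = (9805 + 12480)/(1156 + 2*(-141)²) = 22285/(1156 + 2*19881) = 22285/(1156 + 39762) = 22285/40918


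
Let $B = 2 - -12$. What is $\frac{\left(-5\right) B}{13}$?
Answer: $- \frac{70}{13} \approx -5.3846$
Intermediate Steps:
$B = 14$ ($B = 2 + 12 = 14$)
$\frac{\left(-5\right) B}{13} = \frac{\left(-5\right) 14}{13} = \left(-70\right) \frac{1}{13} = - \frac{70}{13}$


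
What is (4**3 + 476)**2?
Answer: 291600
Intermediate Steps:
(4**3 + 476)**2 = (64 + 476)**2 = 540**2 = 291600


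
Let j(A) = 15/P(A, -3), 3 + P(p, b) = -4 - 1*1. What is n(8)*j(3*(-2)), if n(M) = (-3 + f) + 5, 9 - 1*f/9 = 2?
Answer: -975/8 ≈ -121.88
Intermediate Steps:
P(p, b) = -8 (P(p, b) = -3 + (-4 - 1*1) = -3 + (-4 - 1) = -3 - 5 = -8)
f = 63 (f = 81 - 9*2 = 81 - 18 = 63)
n(M) = 65 (n(M) = (-3 + 63) + 5 = 60 + 5 = 65)
j(A) = -15/8 (j(A) = 15/(-8) = 15*(-⅛) = -15/8)
n(8)*j(3*(-2)) = 65*(-15/8) = -975/8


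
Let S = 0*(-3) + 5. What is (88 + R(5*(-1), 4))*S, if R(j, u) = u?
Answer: 460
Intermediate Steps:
S = 5 (S = 0 + 5 = 5)
(88 + R(5*(-1), 4))*S = (88 + 4)*5 = 92*5 = 460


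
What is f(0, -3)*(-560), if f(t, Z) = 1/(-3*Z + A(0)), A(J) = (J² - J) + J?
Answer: -560/9 ≈ -62.222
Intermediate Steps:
A(J) = J²
f(t, Z) = -1/(3*Z) (f(t, Z) = 1/(-3*Z + 0²) = 1/(-3*Z + 0) = 1/(-3*Z) = -1/(3*Z))
f(0, -3)*(-560) = -⅓/(-3)*(-560) = -⅓*(-⅓)*(-560) = (⅑)*(-560) = -560/9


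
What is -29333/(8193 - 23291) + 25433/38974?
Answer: 381802944/147107363 ≈ 2.5954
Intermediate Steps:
-29333/(8193 - 23291) + 25433/38974 = -29333/(-15098) + 25433*(1/38974) = -29333*(-1/15098) + 25433/38974 = 29333/15098 + 25433/38974 = 381802944/147107363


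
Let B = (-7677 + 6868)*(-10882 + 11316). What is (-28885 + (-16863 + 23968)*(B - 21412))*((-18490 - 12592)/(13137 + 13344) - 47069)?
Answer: 1099701993879116175/8827 ≈ 1.2458e+14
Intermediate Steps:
B = -351106 (B = -809*434 = -351106)
(-28885 + (-16863 + 23968)*(B - 21412))*((-18490 - 12592)/(13137 + 13344) - 47069) = (-28885 + (-16863 + 23968)*(-351106 - 21412))*((-18490 - 12592)/(13137 + 13344) - 47069) = (-28885 + 7105*(-372518))*(-31082/26481 - 47069) = (-28885 - 2646740390)*(-31082*1/26481 - 47069) = -2646769275*(-31082/26481 - 47069) = -2646769275*(-1246465271/26481) = 1099701993879116175/8827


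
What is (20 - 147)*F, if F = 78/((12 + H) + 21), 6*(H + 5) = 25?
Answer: -59436/193 ≈ -307.96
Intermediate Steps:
H = -5/6 (H = -5 + (1/6)*25 = -5 + 25/6 = -5/6 ≈ -0.83333)
F = 468/193 (F = 78/((12 - 5/6) + 21) = 78/(67/6 + 21) = 78/(193/6) = 78*(6/193) = 468/193 ≈ 2.4249)
(20 - 147)*F = (20 - 147)*(468/193) = -127*468/193 = -59436/193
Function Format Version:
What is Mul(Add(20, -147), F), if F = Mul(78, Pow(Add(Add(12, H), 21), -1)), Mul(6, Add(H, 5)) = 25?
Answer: Rational(-59436, 193) ≈ -307.96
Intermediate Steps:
H = Rational(-5, 6) (H = Add(-5, Mul(Rational(1, 6), 25)) = Add(-5, Rational(25, 6)) = Rational(-5, 6) ≈ -0.83333)
F = Rational(468, 193) (F = Mul(78, Pow(Add(Add(12, Rational(-5, 6)), 21), -1)) = Mul(78, Pow(Add(Rational(67, 6), 21), -1)) = Mul(78, Pow(Rational(193, 6), -1)) = Mul(78, Rational(6, 193)) = Rational(468, 193) ≈ 2.4249)
Mul(Add(20, -147), F) = Mul(Add(20, -147), Rational(468, 193)) = Mul(-127, Rational(468, 193)) = Rational(-59436, 193)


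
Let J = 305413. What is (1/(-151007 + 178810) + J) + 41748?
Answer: 9652117284/27803 ≈ 3.4716e+5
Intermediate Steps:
(1/(-151007 + 178810) + J) + 41748 = (1/(-151007 + 178810) + 305413) + 41748 = (1/27803 + 305413) + 41748 = 8491397640/27803 + 41748 = 9652117284/27803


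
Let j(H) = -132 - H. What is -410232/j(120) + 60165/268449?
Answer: 3059486993/1879143 ≈ 1628.1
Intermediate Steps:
-410232/j(120) + 60165/268449 = -410232/(-132 - 1*120) + 60165/268449 = -410232/(-132 - 120) + 60165*(1/268449) = -410232/(-252) + 20055/89483 = -410232*(-1/252) + 20055/89483 = 34186/21 + 20055/89483 = 3059486993/1879143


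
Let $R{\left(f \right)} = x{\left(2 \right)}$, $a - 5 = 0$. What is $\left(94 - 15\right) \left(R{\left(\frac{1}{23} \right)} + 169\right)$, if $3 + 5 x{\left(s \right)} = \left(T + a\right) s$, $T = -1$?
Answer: $13430$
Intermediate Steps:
$a = 5$ ($a = 5 + 0 = 5$)
$x{\left(s \right)} = - \frac{3}{5} + \frac{4 s}{5}$ ($x{\left(s \right)} = - \frac{3}{5} + \frac{\left(-1 + 5\right) s}{5} = - \frac{3}{5} + \frac{4 s}{5}$)
$R{\left(f \right)} = 1$ ($R{\left(f \right)} = - \frac{3}{5} + \frac{4}{5} \cdot 2 = - \frac{3}{5} + \frac{8}{5} = 1$)
$\left(94 - 15\right) \left(R{\left(\frac{1}{23} \right)} + 169\right) = \left(94 - 15\right) \left(1 + 169\right) = 79 \cdot 170 = 13430$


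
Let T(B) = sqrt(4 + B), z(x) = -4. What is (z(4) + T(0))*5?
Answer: -10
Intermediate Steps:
(z(4) + T(0))*5 = (-4 + sqrt(4 + 0))*5 = (-4 + sqrt(4))*5 = (-4 + 2)*5 = -2*5 = -10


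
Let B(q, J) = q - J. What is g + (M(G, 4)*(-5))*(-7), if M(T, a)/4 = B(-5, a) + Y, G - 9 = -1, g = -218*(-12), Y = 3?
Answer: 1776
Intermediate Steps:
g = 2616
G = 8 (G = 9 - 1 = 8)
M(T, a) = -8 - 4*a (M(T, a) = 4*((-5 - a) + 3) = 4*(-2 - a) = -8 - 4*a)
g + (M(G, 4)*(-5))*(-7) = 2616 + ((-8 - 4*4)*(-5))*(-7) = 2616 + ((-8 - 16)*(-5))*(-7) = 2616 - 24*(-5)*(-7) = 2616 + 120*(-7) = 2616 - 840 = 1776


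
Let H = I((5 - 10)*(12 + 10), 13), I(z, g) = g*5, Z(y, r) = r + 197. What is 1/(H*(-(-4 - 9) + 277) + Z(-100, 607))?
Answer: 1/19654 ≈ 5.0880e-5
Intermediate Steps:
Z(y, r) = 197 + r
I(z, g) = 5*g
H = 65 (H = 5*13 = 65)
1/(H*(-(-4 - 9) + 277) + Z(-100, 607)) = 1/(65*(-(-4 - 9) + 277) + (197 + 607)) = 1/(65*(-1*(-13) + 277) + 804) = 1/(65*(13 + 277) + 804) = 1/(65*290 + 804) = 1/(18850 + 804) = 1/19654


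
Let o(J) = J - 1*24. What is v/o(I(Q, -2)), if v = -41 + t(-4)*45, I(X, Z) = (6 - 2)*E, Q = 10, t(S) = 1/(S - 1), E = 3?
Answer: 25/6 ≈ 4.1667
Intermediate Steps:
t(S) = 1/(-1 + S)
I(X, Z) = 12 (I(X, Z) = (6 - 2)*3 = 4*3 = 12)
o(J) = -24 + J (o(J) = J - 24 = -24 + J)
v = -50 (v = -41 + 45/(-1 - 4) = -41 + 45/(-5) = -41 - ⅕*45 = -41 - 9 = -50)
v/o(I(Q, -2)) = -50/(-24 + 12) = -50/(-12) = -50*(-1/12) = 25/6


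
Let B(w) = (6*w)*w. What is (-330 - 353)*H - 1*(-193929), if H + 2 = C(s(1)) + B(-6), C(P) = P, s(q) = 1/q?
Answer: 47084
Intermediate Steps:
B(w) = 6*w²
H = 215 (H = -2 + (1/1 + 6*(-6)²) = -2 + (1 + 6*36) = -2 + (1 + 216) = -2 + 217 = 215)
(-330 - 353)*H - 1*(-193929) = (-330 - 353)*215 - 1*(-193929) = -683*215 + 193929 = -146845 + 193929 = 47084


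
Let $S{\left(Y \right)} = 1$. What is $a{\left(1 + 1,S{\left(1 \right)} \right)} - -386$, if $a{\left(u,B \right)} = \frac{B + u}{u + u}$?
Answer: $\frac{1547}{4} \approx 386.75$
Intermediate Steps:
$a{\left(u,B \right)} = \frac{B + u}{2 u}$
$a{\left(1 + 1,S{\left(1 \right)} \right)} - -386 = \frac{1 + \left(1 + 1\right)}{2 \left(1 + 1\right)} - -386 = \frac{1 + 2}{2 \cdot 2} + 386 = \frac{1}{2} \cdot \frac{1}{2} \cdot 3 + 386 = \frac{3}{4} + 386 = \frac{1547}{4}$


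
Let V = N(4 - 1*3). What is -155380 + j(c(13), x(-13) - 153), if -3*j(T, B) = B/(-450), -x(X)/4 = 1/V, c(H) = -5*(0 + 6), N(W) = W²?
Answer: -209763157/1350 ≈ -1.5538e+5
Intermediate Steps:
V = 1 (V = (4 - 1*3)² = (4 - 3)² = 1² = 1)
c(H) = -30 (c(H) = -5*6 = -30)
x(X) = -4 (x(X) = -4/1 = -4*1 = -4)
j(T, B) = B/1350 (j(T, B) = -B/(3*(-450)) = -B*(-1)/(3*450) = -(-1)*B/1350 = B/1350)
-155380 + j(c(13), x(-13) - 153) = -155380 + (-4 - 153)/1350 = -155380 + (1/1350)*(-157) = -155380 - 157/1350 = -209763157/1350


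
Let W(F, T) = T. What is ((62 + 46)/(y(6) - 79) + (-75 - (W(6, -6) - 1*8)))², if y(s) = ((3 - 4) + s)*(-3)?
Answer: 8532241/2209 ≈ 3862.5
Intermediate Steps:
y(s) = 3 - 3*s (y(s) = (-1 + s)*(-3) = 3 - 3*s)
((62 + 46)/(y(6) - 79) + (-75 - (W(6, -6) - 1*8)))² = ((62 + 46)/((3 - 3*6) - 79) + (-75 - (-6 - 1*8)))² = (108/((3 - 18) - 79) + (-75 - (-6 - 8)))² = (108/(-15 - 79) + (-75 - 1*(-14)))² = (108/(-94) + (-75 + 14))² = (108*(-1/94) - 61)² = (-54/47 - 61)² = (-2921/47)² = 8532241/2209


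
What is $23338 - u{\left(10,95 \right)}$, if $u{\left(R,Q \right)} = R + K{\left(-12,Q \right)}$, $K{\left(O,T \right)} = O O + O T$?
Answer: $24324$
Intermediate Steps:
$K{\left(O,T \right)} = O^{2} + O T$
$u{\left(R,Q \right)} = 144 + R - 12 Q$ ($u{\left(R,Q \right)} = R - 12 \left(-12 + Q\right) = R - \left(-144 + 12 Q\right) = 144 + R - 12 Q$)
$23338 - u{\left(10,95 \right)} = 23338 - \left(144 + 10 - 1140\right) = 23338 - -986 = 23338 + 986 = 24324$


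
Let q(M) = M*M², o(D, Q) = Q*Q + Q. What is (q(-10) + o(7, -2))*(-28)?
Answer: 27944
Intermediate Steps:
o(D, Q) = Q + Q² (o(D, Q) = Q² + Q = Q + Q²)
q(M) = M³
(q(-10) + o(7, -2))*(-28) = ((-10)³ - 2*(1 - 2))*(-28) = (-1000 - 2*(-1))*(-28) = (-1000 + 2)*(-28) = -998*(-28) = 27944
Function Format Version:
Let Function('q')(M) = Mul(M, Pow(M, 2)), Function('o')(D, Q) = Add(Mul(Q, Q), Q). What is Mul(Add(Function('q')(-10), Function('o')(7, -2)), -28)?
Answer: 27944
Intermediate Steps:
Function('o')(D, Q) = Add(Q, Pow(Q, 2)) (Function('o')(D, Q) = Add(Pow(Q, 2), Q) = Add(Q, Pow(Q, 2)))
Function('q')(M) = Pow(M, 3)
Mul(Add(Function('q')(-10), Function('o')(7, -2)), -28) = Mul(Add(Pow(-10, 3), Mul(-2, Add(1, -2))), -28) = Mul(Add(-1000, Mul(-2, -1)), -28) = Mul(Add(-1000, 2), -28) = Mul(-998, -28) = 27944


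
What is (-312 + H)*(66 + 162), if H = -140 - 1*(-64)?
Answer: -88464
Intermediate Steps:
H = -76 (H = -140 + 64 = -76)
(-312 + H)*(66 + 162) = (-312 - 76)*(66 + 162) = -388*228 = -88464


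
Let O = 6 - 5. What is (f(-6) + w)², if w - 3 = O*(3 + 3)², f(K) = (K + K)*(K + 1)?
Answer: 9801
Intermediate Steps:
O = 1
f(K) = 2*K*(1 + K) (f(K) = (2*K)*(1 + K) = 2*K*(1 + K))
w = 39 (w = 3 + 1*(3 + 3)² = 3 + 1*6² = 3 + 1*36 = 3 + 36 = 39)
(f(-6) + w)² = (2*(-6)*(1 - 6) + 39)² = (2*(-6)*(-5) + 39)² = (60 + 39)² = 99² = 9801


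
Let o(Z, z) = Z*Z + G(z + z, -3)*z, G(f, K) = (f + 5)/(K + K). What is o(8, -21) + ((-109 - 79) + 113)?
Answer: -281/2 ≈ -140.50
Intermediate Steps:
G(f, K) = (5 + f)/(2*K) (G(f, K) = (5 + f)/((2*K)) = (5 + f)*(1/(2*K)) = (5 + f)/(2*K))
o(Z, z) = Z² + z*(-⅚ - z/3) (o(Z, z) = Z*Z + ((½)*(5 + (z + z))/(-3))*z = Z² + ((½)*(-⅓)*(5 + 2*z))*z = Z² + (-⅚ - z/3)*z = Z² + z*(-⅚ - z/3))
o(8, -21) + ((-109 - 79) + 113) = (8² - ⅚*(-21) - ⅓*(-21)²) + ((-109 - 79) + 113) = (64 + 35/2 - ⅓*441) + (-188 + 113) = (64 + 35/2 - 147) - 75 = -131/2 - 75 = -281/2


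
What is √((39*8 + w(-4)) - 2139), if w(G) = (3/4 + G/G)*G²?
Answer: I*√1799 ≈ 42.415*I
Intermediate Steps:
w(G) = 7*G²/4 (w(G) = (3*(¼) + 1)*G² = (¾ + 1)*G² = 7*G²/4)
√((39*8 + w(-4)) - 2139) = √((39*8 + (7/4)*(-4)²) - 2139) = √((312 + (7/4)*16) - 2139) = √((312 + 28) - 2139) = √(340 - 2139) = √(-1799) = I*√1799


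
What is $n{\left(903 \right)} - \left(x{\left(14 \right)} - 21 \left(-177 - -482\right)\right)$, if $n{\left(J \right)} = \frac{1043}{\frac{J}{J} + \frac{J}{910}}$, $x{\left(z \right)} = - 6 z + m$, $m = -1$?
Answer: $\frac{259500}{37} \approx 7013.5$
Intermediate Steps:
$x{\left(z \right)} = -1 - 6 z$ ($x{\left(z \right)} = - 6 z - 1 = -1 - 6 z$)
$n{\left(J \right)} = \frac{1043}{1 + \frac{J}{910}}$ ($n{\left(J \right)} = \frac{1043}{1 + J \frac{1}{910}} = \frac{1043}{1 + \frac{J}{910}}$)
$n{\left(903 \right)} - \left(x{\left(14 \right)} - 21 \left(-177 - -482\right)\right) = \frac{949130}{910 + 903} - \left(\left(-1 - 84\right) - 21 \left(-177 - -482\right)\right) = \frac{949130}{1813} - \left(\left(-1 - 84\right) - 21 \left(-177 + 482\right)\right) = 949130 \cdot \frac{1}{1813} - \left(-85 - 6405\right) = \frac{19370}{37} - \left(-85 - 6405\right) = \frac{19370}{37} - -6490 = \frac{19370}{37} + 6490 = \frac{259500}{37}$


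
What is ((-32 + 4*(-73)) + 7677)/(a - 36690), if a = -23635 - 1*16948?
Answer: -387/4067 ≈ -0.095156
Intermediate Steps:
a = -40583 (a = -23635 - 16948 = -40583)
((-32 + 4*(-73)) + 7677)/(a - 36690) = ((-32 + 4*(-73)) + 7677)/(-40583 - 36690) = ((-32 - 292) + 7677)/(-77273) = (-324 + 7677)*(-1/77273) = 7353*(-1/77273) = -387/4067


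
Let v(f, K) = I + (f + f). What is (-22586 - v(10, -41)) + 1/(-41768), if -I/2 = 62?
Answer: -939028177/41768 ≈ -22482.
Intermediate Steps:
I = -124 (I = -2*62 = -124)
v(f, K) = -124 + 2*f (v(f, K) = -124 + (f + f) = -124 + 2*f)
(-22586 - v(10, -41)) + 1/(-41768) = (-22586 - (-124 + 2*10)) + 1/(-41768) = (-22586 - (-124 + 20)) - 1/41768 = (-22586 - 1*(-104)) - 1/41768 = (-22586 + 104) - 1/41768 = -22482 - 1/41768 = -939028177/41768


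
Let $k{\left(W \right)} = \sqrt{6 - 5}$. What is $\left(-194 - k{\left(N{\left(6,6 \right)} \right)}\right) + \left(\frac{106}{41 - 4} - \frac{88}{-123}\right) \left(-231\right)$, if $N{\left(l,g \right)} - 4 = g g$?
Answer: $- \frac{1550453}{1517} \approx -1022.1$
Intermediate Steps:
$N{\left(l,g \right)} = 4 + g^{2}$ ($N{\left(l,g \right)} = 4 + g g = 4 + g^{2}$)
$k{\left(W \right)} = 1$ ($k{\left(W \right)} = \sqrt{1} = 1$)
$\left(-194 - k{\left(N{\left(6,6 \right)} \right)}\right) + \left(\frac{106}{41 - 4} - \frac{88}{-123}\right) \left(-231\right) = \left(-194 - 1\right) + \left(\frac{106}{41 - 4} - \frac{88}{-123}\right) \left(-231\right) = \left(-194 - 1\right) + \left(\frac{106}{37} - - \frac{88}{123}\right) \left(-231\right) = -195 + \left(106 \cdot \frac{1}{37} + \frac{88}{123}\right) \left(-231\right) = -195 + \left(\frac{106}{37} + \frac{88}{123}\right) \left(-231\right) = -195 + \frac{16294}{4551} \left(-231\right) = -195 - \frac{1254638}{1517} = - \frac{1550453}{1517}$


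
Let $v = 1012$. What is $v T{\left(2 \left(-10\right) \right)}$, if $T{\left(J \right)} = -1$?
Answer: $-1012$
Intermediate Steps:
$v T{\left(2 \left(-10\right) \right)} = 1012 \left(-1\right) = -1012$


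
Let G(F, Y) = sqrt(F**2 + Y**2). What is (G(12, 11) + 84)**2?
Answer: (84 + sqrt(265))**2 ≈ 10056.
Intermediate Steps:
(G(12, 11) + 84)**2 = (sqrt(12**2 + 11**2) + 84)**2 = (sqrt(144 + 121) + 84)**2 = (sqrt(265) + 84)**2 = (84 + sqrt(265))**2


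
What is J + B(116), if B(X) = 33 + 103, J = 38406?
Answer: 38542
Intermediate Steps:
B(X) = 136
J + B(116) = 38406 + 136 = 38542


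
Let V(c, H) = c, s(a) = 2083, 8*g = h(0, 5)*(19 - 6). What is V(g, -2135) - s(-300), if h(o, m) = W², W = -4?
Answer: -2057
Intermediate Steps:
h(o, m) = 16 (h(o, m) = (-4)² = 16)
g = 26 (g = (16*(19 - 6))/8 = (16*13)/8 = (⅛)*208 = 26)
V(g, -2135) - s(-300) = 26 - 1*2083 = 26 - 2083 = -2057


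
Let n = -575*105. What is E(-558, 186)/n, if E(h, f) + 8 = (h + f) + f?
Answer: 194/60375 ≈ 0.0032132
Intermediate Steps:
E(h, f) = -8 + h + 2*f (E(h, f) = -8 + ((h + f) + f) = -8 + ((f + h) + f) = -8 + (h + 2*f) = -8 + h + 2*f)
n = -60375
E(-558, 186)/n = (-8 - 558 + 2*186)/(-60375) = (-8 - 558 + 372)*(-1/60375) = -194*(-1/60375) = 194/60375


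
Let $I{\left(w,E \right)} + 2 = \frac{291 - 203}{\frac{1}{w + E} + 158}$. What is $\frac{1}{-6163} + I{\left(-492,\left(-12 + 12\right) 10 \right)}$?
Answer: $- \frac{691406097}{479080805} \approx -1.4432$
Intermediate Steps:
$I{\left(w,E \right)} = -2 + \frac{88}{158 + \frac{1}{E + w}}$ ($I{\left(w,E \right)} = -2 + \frac{291 - 203}{\frac{1}{w + E} + 158} = -2 + \frac{88}{\frac{1}{E + w} + 158} = -2 + \frac{88}{158 + \frac{1}{E + w}}$)
$\frac{1}{-6163} + I{\left(-492,\left(-12 + 12\right) 10 \right)} = \frac{1}{-6163} + \frac{2 \left(-1 - 114 \left(-12 + 12\right) 10 - -56088\right)}{1 + 158 \left(-12 + 12\right) 10 + 158 \left(-492\right)} = - \frac{1}{6163} + \frac{2 \left(-1 - 114 \cdot 0 \cdot 10 + 56088\right)}{1 + 158 \cdot 0 \cdot 10 - 77736} = - \frac{1}{6163} + \frac{2 \left(-1 - 0 + 56088\right)}{1 + 158 \cdot 0 - 77736} = - \frac{1}{6163} + \frac{2 \left(-1 + 0 + 56088\right)}{1 + 0 - 77736} = - \frac{1}{6163} + 2 \frac{1}{-77735} \cdot 56087 = - \frac{1}{6163} + 2 \left(- \frac{1}{77735}\right) 56087 = - \frac{1}{6163} - \frac{112174}{77735} = - \frac{691406097}{479080805}$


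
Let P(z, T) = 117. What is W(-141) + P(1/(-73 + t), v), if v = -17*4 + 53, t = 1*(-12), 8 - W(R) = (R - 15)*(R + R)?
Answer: -43867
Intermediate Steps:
W(R) = 8 - 2*R*(-15 + R) (W(R) = 8 - (R - 15)*(R + R) = 8 - (-15 + R)*2*R = 8 - 2*R*(-15 + R))
t = -12
v = -15 (v = -68 + 53 = -15)
W(-141) + P(1/(-73 + t), v) = (8 - 2*(-141)² + 30*(-141)) + 117 = (8 - 2*19881 - 4230) + 117 = (8 - 39762 - 4230) + 117 = -43984 + 117 = -43867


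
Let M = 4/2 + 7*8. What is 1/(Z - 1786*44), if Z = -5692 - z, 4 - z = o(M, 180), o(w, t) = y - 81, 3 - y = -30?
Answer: -1/84328 ≈ -1.1858e-5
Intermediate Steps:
y = 33 (y = 3 - 1*(-30) = 3 + 30 = 33)
M = 58 (M = 4*(½) + 56 = 2 + 56 = 58)
o(w, t) = -48 (o(w, t) = 33 - 81 = -48)
z = 52 (z = 4 - 1*(-48) = 4 + 48 = 52)
Z = -5744 (Z = -5692 - 1*52 = -5692 - 52 = -5744)
1/(Z - 1786*44) = 1/(-5744 - 1786*44) = 1/(-5744 - 78584) = 1/(-84328) = -1/84328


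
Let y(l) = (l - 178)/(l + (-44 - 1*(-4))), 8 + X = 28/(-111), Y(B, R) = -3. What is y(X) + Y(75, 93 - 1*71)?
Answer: 2303/2678 ≈ 0.85997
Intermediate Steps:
X = -916/111 (X = -8 + 28/(-111) = -8 + 28*(-1/111) = -8 - 28/111 = -916/111 ≈ -8.2523)
y(l) = (-178 + l)/(-40 + l) (y(l) = (-178 + l)/(l + (-44 + 4)) = (-178 + l)/(l - 40) = (-178 + l)/(-40 + l))
y(X) + Y(75, 93 - 1*71) = (-178 - 916/111)/(-40 - 916/111) - 3 = -20674/111/(-5356/111) - 3 = -111/5356*(-20674/111) - 3 = 10337/2678 - 3 = 2303/2678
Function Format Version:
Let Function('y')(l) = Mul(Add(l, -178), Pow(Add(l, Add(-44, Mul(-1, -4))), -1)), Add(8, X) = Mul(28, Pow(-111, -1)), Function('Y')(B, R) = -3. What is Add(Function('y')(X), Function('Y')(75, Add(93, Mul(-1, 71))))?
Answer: Rational(2303, 2678) ≈ 0.85997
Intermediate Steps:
X = Rational(-916, 111) (X = Add(-8, Mul(28, Pow(-111, -1))) = Add(-8, Mul(28, Rational(-1, 111))) = Add(-8, Rational(-28, 111)) = Rational(-916, 111) ≈ -8.2523)
Function('y')(l) = Mul(Pow(Add(-40, l), -1), Add(-178, l)) (Function('y')(l) = Mul(Add(-178, l), Pow(Add(l, Add(-44, 4)), -1)) = Mul(Add(-178, l), Pow(Add(l, -40), -1)) = Mul(Add(-178, l), Pow(Add(-40, l), -1)) = Mul(Pow(Add(-40, l), -1), Add(-178, l)))
Add(Function('y')(X), Function('Y')(75, Add(93, Mul(-1, 71)))) = Add(Mul(Pow(Add(-40, Rational(-916, 111)), -1), Add(-178, Rational(-916, 111))), -3) = Add(Mul(Pow(Rational(-5356, 111), -1), Rational(-20674, 111)), -3) = Add(Mul(Rational(-111, 5356), Rational(-20674, 111)), -3) = Add(Rational(10337, 2678), -3) = Rational(2303, 2678)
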